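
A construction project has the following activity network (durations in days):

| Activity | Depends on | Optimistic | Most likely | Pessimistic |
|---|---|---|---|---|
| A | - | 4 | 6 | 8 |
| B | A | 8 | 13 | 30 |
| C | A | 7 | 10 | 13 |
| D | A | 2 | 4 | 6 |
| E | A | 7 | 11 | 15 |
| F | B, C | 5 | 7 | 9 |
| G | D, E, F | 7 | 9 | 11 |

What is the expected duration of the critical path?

te_A = (4 + 4·6 + 8)/6 = 36/6 = 6
te_B = (8 + 4·13 + 30)/6 = 90/6 = 15
te_C = (7 + 4·10 + 13)/6 = 60/6 = 10
te_D = (2 + 4·4 + 6)/6 = 24/6 = 4
te_E = (7 + 4·11 + 15)/6 = 66/6 = 11
te_F = (5 + 4·7 + 9)/6 = 42/6 = 7
te_G = (7 + 4·9 + 11)/6 = 54/6 = 9

Forward pass:
ES_A = 0; EF_A = 6
ES_B = 6; EF_B = 6+15 = 21
ES_C = 6; EF_C = 6+10 = 16
ES_D = 6; EF_D = 6+4 = 10
ES_E = 6; EF_E = 6+11 = 17
ES_F = max(EF_B=21, EF_C=16) = 21; EF_F = 21+7 = 28
ES_G = max(EF_D=10, EF_E=17, EF_F=28) = 28; EF_G = 28+9 = 37
Expected project duration μ = 37 days. Critical path: A → B → F → G.

37 days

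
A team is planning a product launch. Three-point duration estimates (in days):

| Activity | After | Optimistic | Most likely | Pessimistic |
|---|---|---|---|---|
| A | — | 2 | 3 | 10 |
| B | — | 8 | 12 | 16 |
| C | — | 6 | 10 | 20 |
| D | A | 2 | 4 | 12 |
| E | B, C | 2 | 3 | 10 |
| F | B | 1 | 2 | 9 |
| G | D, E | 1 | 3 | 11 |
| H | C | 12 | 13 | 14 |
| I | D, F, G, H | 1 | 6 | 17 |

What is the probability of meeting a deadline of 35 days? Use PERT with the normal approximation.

te_A = (2 + 4·3 + 10)/6 = 24/6 = 4; σ²_A = ((10−2)/6)² = 1.778
te_B = (8 + 4·12 + 16)/6 = 72/6 = 12; σ²_B = ((16−8)/6)² = 1.778
te_C = (6 + 4·10 + 20)/6 = 66/6 = 11; σ²_C = ((20−6)/6)² = 5.444
te_D = (2 + 4·4 + 12)/6 = 30/6 = 5; σ²_D = ((12−2)/6)² = 2.778
te_E = (2 + 4·3 + 10)/6 = 24/6 = 4; σ²_E = ((10−2)/6)² = 1.778
te_F = (1 + 4·2 + 9)/6 = 18/6 = 3; σ²_F = ((9−1)/6)² = 1.778
te_G = (1 + 4·3 + 11)/6 = 24/6 = 4; σ²_G = ((11−1)/6)² = 2.778
te_H = (12 + 4·13 + 14)/6 = 78/6 = 13; σ²_H = ((14−12)/6)² = 0.111
te_I = (1 + 4·6 + 17)/6 = 42/6 = 7; σ²_I = ((17−1)/6)² = 7.111

Forward pass:
ES_A = 0; EF_A = 4
ES_B = 0; EF_B = 12
ES_C = 0; EF_C = 11
ES_D = 4; EF_D = 4+5 = 9
ES_E = max(EF_B=12, EF_C=11) = 12; EF_E = 12+4 = 16
ES_F = 12; EF_F = 12+3 = 15
ES_G = max(EF_D=9, EF_E=16) = 16; EF_G = 16+4 = 20
ES_H = 11; EF_H = 11+13 = 24
ES_I = max(EF_D=9, EF_F=15, EF_G=20, EF_H=24) = 24; EF_I = 24+7 = 31
Expected project duration μ = 31 days. Critical path: C → H → I.

Variance along critical path = 5.444 + 0.111 + 7.111 = 12.667; σ = √12.667 = 3.559 days.
Z = (35 − 31) / 3.559 = 1.124
P(T ≤ 35) = Φ(1.124) ≈ 0.869

0.869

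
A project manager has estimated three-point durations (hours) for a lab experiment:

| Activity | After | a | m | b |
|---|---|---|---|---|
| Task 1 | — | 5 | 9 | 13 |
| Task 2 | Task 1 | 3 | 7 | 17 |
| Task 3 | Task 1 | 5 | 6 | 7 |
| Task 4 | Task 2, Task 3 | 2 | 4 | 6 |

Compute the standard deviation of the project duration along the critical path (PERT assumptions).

2.77 hours

te_Task 1 = (5 + 4·9 + 13)/6 = 54/6 = 9; σ²_Task 1 = ((13−5)/6)² = 1.778
te_Task 2 = (3 + 4·7 + 17)/6 = 48/6 = 8; σ²_Task 2 = ((17−3)/6)² = 5.444
te_Task 3 = (5 + 4·6 + 7)/6 = 36/6 = 6; σ²_Task 3 = ((7−5)/6)² = 0.111
te_Task 4 = (2 + 4·4 + 6)/6 = 24/6 = 4; σ²_Task 4 = ((6−2)/6)² = 0.444

Forward pass:
ES_Task 1 = 0; EF_Task 1 = 9
ES_Task 2 = 9; EF_Task 2 = 9+8 = 17
ES_Task 3 = 9; EF_Task 3 = 9+6 = 15
ES_Task 4 = max(EF_Task 2=17, EF_Task 3=15) = 17; EF_Task 4 = 17+4 = 21
Expected project duration μ = 21 hours. Critical path: Task 1 → Task 2 → Task 4.

Variance along critical path = 1.778 + 5.444 + 0.444 = 7.667
σ = √7.667 = 2.769 hours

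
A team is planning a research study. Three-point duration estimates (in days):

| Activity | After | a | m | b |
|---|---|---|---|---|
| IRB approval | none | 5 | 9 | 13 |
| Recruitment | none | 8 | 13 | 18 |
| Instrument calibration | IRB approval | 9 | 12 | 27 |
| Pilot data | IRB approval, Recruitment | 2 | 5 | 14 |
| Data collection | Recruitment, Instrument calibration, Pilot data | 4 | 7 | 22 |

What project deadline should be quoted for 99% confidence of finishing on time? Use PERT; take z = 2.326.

42.3 days

te_IRB approval = (5 + 4·9 + 13)/6 = 54/6 = 9; σ²_IRB approval = ((13−5)/6)² = 1.778
te_Recruitment = (8 + 4·13 + 18)/6 = 78/6 = 13; σ²_Recruitment = ((18−8)/6)² = 2.778
te_Instrument calibration = (9 + 4·12 + 27)/6 = 84/6 = 14; σ²_Instrument calibration = ((27−9)/6)² = 9.000
te_Pilot data = (2 + 4·5 + 14)/6 = 36/6 = 6; σ²_Pilot data = ((14−2)/6)² = 4.000
te_Data collection = (4 + 4·7 + 22)/6 = 54/6 = 9; σ²_Data collection = ((22−4)/6)² = 9.000

Forward pass:
ES_IRB approval = 0; EF_IRB approval = 9
ES_Recruitment = 0; EF_Recruitment = 13
ES_Instrument calibration = 9; EF_Instrument calibration = 9+14 = 23
ES_Pilot data = max(EF_IRB approval=9, EF_Recruitment=13) = 13; EF_Pilot data = 13+6 = 19
ES_Data collection = max(EF_Recruitment=13, EF_Instrument calibration=23, EF_Pilot data=19) = 23; EF_Data collection = 23+9 = 32
Expected project duration μ = 32 days. Critical path: IRB approval → Instrument calibration → Data collection.

Variance along critical path = 1.778 + 9.000 + 9.000 = 19.778; σ = 4.447 days.
D = μ + z·σ = 32 + 2.326·4.447 = 42.3 days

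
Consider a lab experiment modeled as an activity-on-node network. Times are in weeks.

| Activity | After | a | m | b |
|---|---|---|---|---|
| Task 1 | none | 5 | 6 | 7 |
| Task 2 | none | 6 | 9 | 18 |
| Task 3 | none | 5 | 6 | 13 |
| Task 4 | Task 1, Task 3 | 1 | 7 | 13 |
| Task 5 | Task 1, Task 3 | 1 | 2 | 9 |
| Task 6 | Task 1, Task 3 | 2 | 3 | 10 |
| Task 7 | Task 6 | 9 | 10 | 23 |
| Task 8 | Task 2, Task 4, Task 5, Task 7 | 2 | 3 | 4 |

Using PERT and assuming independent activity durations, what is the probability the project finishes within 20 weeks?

0.023

te_Task 1 = (5 + 4·6 + 7)/6 = 36/6 = 6; σ²_Task 1 = ((7−5)/6)² = 0.111
te_Task 2 = (6 + 4·9 + 18)/6 = 60/6 = 10; σ²_Task 2 = ((18−6)/6)² = 4.000
te_Task 3 = (5 + 4·6 + 13)/6 = 42/6 = 7; σ²_Task 3 = ((13−5)/6)² = 1.778
te_Task 4 = (1 + 4·7 + 13)/6 = 42/6 = 7; σ²_Task 4 = ((13−1)/6)² = 4.000
te_Task 5 = (1 + 4·2 + 9)/6 = 18/6 = 3; σ²_Task 5 = ((9−1)/6)² = 1.778
te_Task 6 = (2 + 4·3 + 10)/6 = 24/6 = 4; σ²_Task 6 = ((10−2)/6)² = 1.778
te_Task 7 = (9 + 4·10 + 23)/6 = 72/6 = 12; σ²_Task 7 = ((23−9)/6)² = 5.444
te_Task 8 = (2 + 4·3 + 4)/6 = 18/6 = 3; σ²_Task 8 = ((4−2)/6)² = 0.111

Forward pass:
ES_Task 1 = 0; EF_Task 1 = 6
ES_Task 2 = 0; EF_Task 2 = 10
ES_Task 3 = 0; EF_Task 3 = 7
ES_Task 4 = max(EF_Task 1=6, EF_Task 3=7) = 7; EF_Task 4 = 7+7 = 14
ES_Task 5 = max(EF_Task 1=6, EF_Task 3=7) = 7; EF_Task 5 = 7+3 = 10
ES_Task 6 = max(EF_Task 1=6, EF_Task 3=7) = 7; EF_Task 6 = 7+4 = 11
ES_Task 7 = 11; EF_Task 7 = 11+12 = 23
ES_Task 8 = max(EF_Task 2=10, EF_Task 4=14, EF_Task 5=10, EF_Task 7=23) = 23; EF_Task 8 = 23+3 = 26
Expected project duration μ = 26 weeks. Critical path: Task 3 → Task 6 → Task 7 → Task 8.

Variance along critical path = 1.778 + 1.778 + 5.444 + 0.111 = 9.111; σ = √9.111 = 3.018 weeks.
Z = (20 − 26) / 3.018 = -1.988
P(T ≤ 20) = Φ(-1.988) ≈ 0.023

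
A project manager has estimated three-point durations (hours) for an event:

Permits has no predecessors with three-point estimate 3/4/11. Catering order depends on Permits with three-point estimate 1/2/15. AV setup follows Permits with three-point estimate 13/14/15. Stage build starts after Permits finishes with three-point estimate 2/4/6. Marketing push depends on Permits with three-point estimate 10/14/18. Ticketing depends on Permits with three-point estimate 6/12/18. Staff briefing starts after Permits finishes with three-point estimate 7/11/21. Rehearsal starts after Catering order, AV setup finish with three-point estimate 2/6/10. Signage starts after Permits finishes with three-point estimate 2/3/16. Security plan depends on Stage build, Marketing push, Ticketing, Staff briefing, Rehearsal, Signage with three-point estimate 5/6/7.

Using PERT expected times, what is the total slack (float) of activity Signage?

15 hours

te_Permits = (3 + 4·4 + 11)/6 = 30/6 = 5
te_Catering order = (1 + 4·2 + 15)/6 = 24/6 = 4
te_AV setup = (13 + 4·14 + 15)/6 = 84/6 = 14
te_Stage build = (2 + 4·4 + 6)/6 = 24/6 = 4
te_Marketing push = (10 + 4·14 + 18)/6 = 84/6 = 14
te_Ticketing = (6 + 4·12 + 18)/6 = 72/6 = 12
te_Staff briefing = (7 + 4·11 + 21)/6 = 72/6 = 12
te_Rehearsal = (2 + 4·6 + 10)/6 = 36/6 = 6
te_Signage = (2 + 4·3 + 16)/6 = 30/6 = 5
te_Security plan = (5 + 4·6 + 7)/6 = 36/6 = 6

Forward pass:
ES_Permits = 0; EF_Permits = 5
ES_Catering order = 5; EF_Catering order = 5+4 = 9
ES_AV setup = 5; EF_AV setup = 5+14 = 19
ES_Stage build = 5; EF_Stage build = 5+4 = 9
ES_Marketing push = 5; EF_Marketing push = 5+14 = 19
ES_Ticketing = 5; EF_Ticketing = 5+12 = 17
ES_Staff briefing = 5; EF_Staff briefing = 5+12 = 17
ES_Rehearsal = max(EF_Catering order=9, EF_AV setup=19) = 19; EF_Rehearsal = 19+6 = 25
ES_Signage = 5; EF_Signage = 5+5 = 10
ES_Security plan = max(EF_Stage build=9, EF_Marketing push=19, EF_Ticketing=17, EF_Staff briefing=17, EF_Rehearsal=25, EF_Signage=10) = 25; EF_Security plan = 25+6 = 31
Expected project duration μ = 31 hours. Critical path: Permits → AV setup → Rehearsal → Security plan.

Backward pass:
LF_Security plan = 31; LS_Security plan = 31−6 = 25
LF_Signage = LS_Security plan = 25; LS_Signage = 25−5 = 20
LF_Rehearsal = LS_Security plan = 25; LS_Rehearsal = 25−6 = 19
LF_Staff briefing = LS_Security plan = 25; LS_Staff briefing = 25−12 = 13
LF_Ticketing = LS_Security plan = 25; LS_Ticketing = 25−12 = 13
LF_Marketing push = LS_Security plan = 25; LS_Marketing push = 25−14 = 11
LF_Stage build = LS_Security plan = 25; LS_Stage build = 25−4 = 21
LF_AV setup = LS_Rehearsal = 19; LS_AV setup = 19−14 = 5
LF_Catering order = LS_Rehearsal = 19; LS_Catering order = 19−4 = 15
LF_Permits = min(LS_Catering order=15, LS_AV setup=5, LS_Stage build=21, LS_Marketing push=11, LS_Ticketing=13, LS_Staff briefing=13, LS_Signage=20) = 5; LS_Permits = 5−5 = 0
Slack_Signage = LS_Signage − ES_Signage = 20 − 5 = 15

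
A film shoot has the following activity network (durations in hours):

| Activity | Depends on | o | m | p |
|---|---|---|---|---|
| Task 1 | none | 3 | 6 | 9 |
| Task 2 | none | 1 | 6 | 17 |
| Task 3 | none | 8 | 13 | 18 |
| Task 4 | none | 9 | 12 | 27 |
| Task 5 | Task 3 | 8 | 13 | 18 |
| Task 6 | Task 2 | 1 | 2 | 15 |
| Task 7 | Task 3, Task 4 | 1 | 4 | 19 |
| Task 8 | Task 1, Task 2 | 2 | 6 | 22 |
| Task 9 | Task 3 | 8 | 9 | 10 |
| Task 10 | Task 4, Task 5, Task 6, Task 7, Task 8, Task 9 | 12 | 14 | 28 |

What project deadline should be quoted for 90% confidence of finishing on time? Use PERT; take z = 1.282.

te_Task 1 = (3 + 4·6 + 9)/6 = 36/6 = 6; σ²_Task 1 = ((9−3)/6)² = 1.000
te_Task 2 = (1 + 4·6 + 17)/6 = 42/6 = 7; σ²_Task 2 = ((17−1)/6)² = 7.111
te_Task 3 = (8 + 4·13 + 18)/6 = 78/6 = 13; σ²_Task 3 = ((18−8)/6)² = 2.778
te_Task 4 = (9 + 4·12 + 27)/6 = 84/6 = 14; σ²_Task 4 = ((27−9)/6)² = 9.000
te_Task 5 = (8 + 4·13 + 18)/6 = 78/6 = 13; σ²_Task 5 = ((18−8)/6)² = 2.778
te_Task 6 = (1 + 4·2 + 15)/6 = 24/6 = 4; σ²_Task 6 = ((15−1)/6)² = 5.444
te_Task 7 = (1 + 4·4 + 19)/6 = 36/6 = 6; σ²_Task 7 = ((19−1)/6)² = 9.000
te_Task 8 = (2 + 4·6 + 22)/6 = 48/6 = 8; σ²_Task 8 = ((22−2)/6)² = 11.111
te_Task 9 = (8 + 4·9 + 10)/6 = 54/6 = 9; σ²_Task 9 = ((10−8)/6)² = 0.111
te_Task 10 = (12 + 4·14 + 28)/6 = 96/6 = 16; σ²_Task 10 = ((28−12)/6)² = 7.111

Forward pass:
ES_Task 1 = 0; EF_Task 1 = 6
ES_Task 2 = 0; EF_Task 2 = 7
ES_Task 3 = 0; EF_Task 3 = 13
ES_Task 4 = 0; EF_Task 4 = 14
ES_Task 5 = 13; EF_Task 5 = 13+13 = 26
ES_Task 6 = 7; EF_Task 6 = 7+4 = 11
ES_Task 7 = max(EF_Task 3=13, EF_Task 4=14) = 14; EF_Task 7 = 14+6 = 20
ES_Task 8 = max(EF_Task 1=6, EF_Task 2=7) = 7; EF_Task 8 = 7+8 = 15
ES_Task 9 = 13; EF_Task 9 = 13+9 = 22
ES_Task 10 = max(EF_Task 4=14, EF_Task 5=26, EF_Task 6=11, EF_Task 7=20, EF_Task 8=15, EF_Task 9=22) = 26; EF_Task 10 = 26+16 = 42
Expected project duration μ = 42 hours. Critical path: Task 3 → Task 5 → Task 10.

Variance along critical path = 2.778 + 2.778 + 7.111 = 12.667; σ = 3.559 hours.
D = μ + z·σ = 42 + 1.282·3.559 = 46.6 hours

46.6 hours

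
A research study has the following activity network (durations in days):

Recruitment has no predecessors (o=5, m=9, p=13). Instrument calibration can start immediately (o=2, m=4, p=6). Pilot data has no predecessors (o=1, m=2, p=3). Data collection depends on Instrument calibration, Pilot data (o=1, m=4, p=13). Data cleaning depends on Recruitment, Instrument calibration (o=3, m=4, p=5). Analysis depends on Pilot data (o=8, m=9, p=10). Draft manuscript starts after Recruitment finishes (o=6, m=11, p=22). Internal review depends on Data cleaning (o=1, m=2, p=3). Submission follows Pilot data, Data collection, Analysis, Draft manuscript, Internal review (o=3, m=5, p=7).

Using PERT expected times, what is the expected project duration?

te_Recruitment = (5 + 4·9 + 13)/6 = 54/6 = 9
te_Instrument calibration = (2 + 4·4 + 6)/6 = 24/6 = 4
te_Pilot data = (1 + 4·2 + 3)/6 = 12/6 = 2
te_Data collection = (1 + 4·4 + 13)/6 = 30/6 = 5
te_Data cleaning = (3 + 4·4 + 5)/6 = 24/6 = 4
te_Analysis = (8 + 4·9 + 10)/6 = 54/6 = 9
te_Draft manuscript = (6 + 4·11 + 22)/6 = 72/6 = 12
te_Internal review = (1 + 4·2 + 3)/6 = 12/6 = 2
te_Submission = (3 + 4·5 + 7)/6 = 30/6 = 5

Forward pass:
ES_Recruitment = 0; EF_Recruitment = 9
ES_Instrument calibration = 0; EF_Instrument calibration = 4
ES_Pilot data = 0; EF_Pilot data = 2
ES_Data collection = max(EF_Instrument calibration=4, EF_Pilot data=2) = 4; EF_Data collection = 4+5 = 9
ES_Data cleaning = max(EF_Recruitment=9, EF_Instrument calibration=4) = 9; EF_Data cleaning = 9+4 = 13
ES_Analysis = 2; EF_Analysis = 2+9 = 11
ES_Draft manuscript = 9; EF_Draft manuscript = 9+12 = 21
ES_Internal review = 13; EF_Internal review = 13+2 = 15
ES_Submission = max(EF_Pilot data=2, EF_Data collection=9, EF_Analysis=11, EF_Draft manuscript=21, EF_Internal review=15) = 21; EF_Submission = 21+5 = 26
Expected project duration μ = 26 days. Critical path: Recruitment → Draft manuscript → Submission.

26 days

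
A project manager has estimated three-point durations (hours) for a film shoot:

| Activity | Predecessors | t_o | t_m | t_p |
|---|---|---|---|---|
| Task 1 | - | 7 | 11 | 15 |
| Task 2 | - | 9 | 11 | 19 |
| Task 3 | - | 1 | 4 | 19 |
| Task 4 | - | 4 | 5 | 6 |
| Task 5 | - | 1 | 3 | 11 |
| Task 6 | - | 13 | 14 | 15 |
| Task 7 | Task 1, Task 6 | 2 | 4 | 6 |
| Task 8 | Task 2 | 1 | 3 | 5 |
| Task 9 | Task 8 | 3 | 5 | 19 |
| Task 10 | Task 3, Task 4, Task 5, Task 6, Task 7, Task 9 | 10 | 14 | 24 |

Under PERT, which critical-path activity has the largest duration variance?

Task 9

te_Task 1 = (7 + 4·11 + 15)/6 = 66/6 = 11; σ²_Task 1 = ((15−7)/6)² = 1.778
te_Task 2 = (9 + 4·11 + 19)/6 = 72/6 = 12; σ²_Task 2 = ((19−9)/6)² = 2.778
te_Task 3 = (1 + 4·4 + 19)/6 = 36/6 = 6; σ²_Task 3 = ((19−1)/6)² = 9.000
te_Task 4 = (4 + 4·5 + 6)/6 = 30/6 = 5; σ²_Task 4 = ((6−4)/6)² = 0.111
te_Task 5 = (1 + 4·3 + 11)/6 = 24/6 = 4; σ²_Task 5 = ((11−1)/6)² = 2.778
te_Task 6 = (13 + 4·14 + 15)/6 = 84/6 = 14; σ²_Task 6 = ((15−13)/6)² = 0.111
te_Task 7 = (2 + 4·4 + 6)/6 = 24/6 = 4; σ²_Task 7 = ((6−2)/6)² = 0.444
te_Task 8 = (1 + 4·3 + 5)/6 = 18/6 = 3; σ²_Task 8 = ((5−1)/6)² = 0.444
te_Task 9 = (3 + 4·5 + 19)/6 = 42/6 = 7; σ²_Task 9 = ((19−3)/6)² = 7.111
te_Task 10 = (10 + 4·14 + 24)/6 = 90/6 = 15; σ²_Task 10 = ((24−10)/6)² = 5.444

Forward pass:
ES_Task 1 = 0; EF_Task 1 = 11
ES_Task 2 = 0; EF_Task 2 = 12
ES_Task 3 = 0; EF_Task 3 = 6
ES_Task 4 = 0; EF_Task 4 = 5
ES_Task 5 = 0; EF_Task 5 = 4
ES_Task 6 = 0; EF_Task 6 = 14
ES_Task 7 = max(EF_Task 1=11, EF_Task 6=14) = 14; EF_Task 7 = 14+4 = 18
ES_Task 8 = 12; EF_Task 8 = 12+3 = 15
ES_Task 9 = 15; EF_Task 9 = 15+7 = 22
ES_Task 10 = max(EF_Task 3=6, EF_Task 4=5, EF_Task 5=4, EF_Task 6=14, EF_Task 7=18, EF_Task 9=22) = 22; EF_Task 10 = 22+15 = 37
Expected project duration μ = 37 hours. Critical path: Task 2 → Task 8 → Task 9 → Task 10.

Variances on critical path: σ²_Task 2=2.778, σ²_Task 8=0.444, σ²_Task 9=7.111, σ²_Task 10=5.444.
Largest is σ²_Task 9 = 7.111.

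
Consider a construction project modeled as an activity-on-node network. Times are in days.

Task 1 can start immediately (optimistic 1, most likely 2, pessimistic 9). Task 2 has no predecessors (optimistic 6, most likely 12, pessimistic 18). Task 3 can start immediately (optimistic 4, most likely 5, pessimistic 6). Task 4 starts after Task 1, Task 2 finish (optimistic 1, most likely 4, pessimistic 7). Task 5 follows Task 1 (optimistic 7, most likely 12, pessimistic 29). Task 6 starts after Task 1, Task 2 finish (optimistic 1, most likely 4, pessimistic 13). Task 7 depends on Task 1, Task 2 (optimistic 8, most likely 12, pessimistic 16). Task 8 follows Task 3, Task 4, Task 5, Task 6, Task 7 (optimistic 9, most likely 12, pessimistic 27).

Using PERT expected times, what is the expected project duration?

te_Task 1 = (1 + 4·2 + 9)/6 = 18/6 = 3
te_Task 2 = (6 + 4·12 + 18)/6 = 72/6 = 12
te_Task 3 = (4 + 4·5 + 6)/6 = 30/6 = 5
te_Task 4 = (1 + 4·4 + 7)/6 = 24/6 = 4
te_Task 5 = (7 + 4·12 + 29)/6 = 84/6 = 14
te_Task 6 = (1 + 4·4 + 13)/6 = 30/6 = 5
te_Task 7 = (8 + 4·12 + 16)/6 = 72/6 = 12
te_Task 8 = (9 + 4·12 + 27)/6 = 84/6 = 14

Forward pass:
ES_Task 1 = 0; EF_Task 1 = 3
ES_Task 2 = 0; EF_Task 2 = 12
ES_Task 3 = 0; EF_Task 3 = 5
ES_Task 4 = max(EF_Task 1=3, EF_Task 2=12) = 12; EF_Task 4 = 12+4 = 16
ES_Task 5 = 3; EF_Task 5 = 3+14 = 17
ES_Task 6 = max(EF_Task 1=3, EF_Task 2=12) = 12; EF_Task 6 = 12+5 = 17
ES_Task 7 = max(EF_Task 1=3, EF_Task 2=12) = 12; EF_Task 7 = 12+12 = 24
ES_Task 8 = max(EF_Task 3=5, EF_Task 4=16, EF_Task 5=17, EF_Task 6=17, EF_Task 7=24) = 24; EF_Task 8 = 24+14 = 38
Expected project duration μ = 38 days. Critical path: Task 2 → Task 7 → Task 8.

38 days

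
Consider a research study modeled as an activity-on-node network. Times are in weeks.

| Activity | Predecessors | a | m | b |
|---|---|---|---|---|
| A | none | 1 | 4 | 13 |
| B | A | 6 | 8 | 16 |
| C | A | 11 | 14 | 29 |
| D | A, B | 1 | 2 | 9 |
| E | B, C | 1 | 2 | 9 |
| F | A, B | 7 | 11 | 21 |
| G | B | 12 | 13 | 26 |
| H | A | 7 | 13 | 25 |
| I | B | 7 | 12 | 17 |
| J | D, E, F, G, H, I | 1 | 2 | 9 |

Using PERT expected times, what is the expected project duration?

32 weeks

te_A = (1 + 4·4 + 13)/6 = 30/6 = 5
te_B = (6 + 4·8 + 16)/6 = 54/6 = 9
te_C = (11 + 4·14 + 29)/6 = 96/6 = 16
te_D = (1 + 4·2 + 9)/6 = 18/6 = 3
te_E = (1 + 4·2 + 9)/6 = 18/6 = 3
te_F = (7 + 4·11 + 21)/6 = 72/6 = 12
te_G = (12 + 4·13 + 26)/6 = 90/6 = 15
te_H = (7 + 4·13 + 25)/6 = 84/6 = 14
te_I = (7 + 4·12 + 17)/6 = 72/6 = 12
te_J = (1 + 4·2 + 9)/6 = 18/6 = 3

Forward pass:
ES_A = 0; EF_A = 5
ES_B = 5; EF_B = 5+9 = 14
ES_C = 5; EF_C = 5+16 = 21
ES_D = max(EF_A=5, EF_B=14) = 14; EF_D = 14+3 = 17
ES_E = max(EF_B=14, EF_C=21) = 21; EF_E = 21+3 = 24
ES_F = max(EF_A=5, EF_B=14) = 14; EF_F = 14+12 = 26
ES_G = 14; EF_G = 14+15 = 29
ES_H = 5; EF_H = 5+14 = 19
ES_I = 14; EF_I = 14+12 = 26
ES_J = max(EF_D=17, EF_E=24, EF_F=26, EF_G=29, EF_H=19, EF_I=26) = 29; EF_J = 29+3 = 32
Expected project duration μ = 32 weeks. Critical path: A → B → G → J.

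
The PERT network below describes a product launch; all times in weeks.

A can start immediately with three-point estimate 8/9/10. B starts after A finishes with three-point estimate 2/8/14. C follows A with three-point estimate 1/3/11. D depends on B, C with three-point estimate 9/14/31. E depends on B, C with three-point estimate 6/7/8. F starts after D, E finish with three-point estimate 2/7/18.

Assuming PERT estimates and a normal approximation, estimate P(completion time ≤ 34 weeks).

te_A = (8 + 4·9 + 10)/6 = 54/6 = 9; σ²_A = ((10−8)/6)² = 0.111
te_B = (2 + 4·8 + 14)/6 = 48/6 = 8; σ²_B = ((14−2)/6)² = 4.000
te_C = (1 + 4·3 + 11)/6 = 24/6 = 4; σ²_C = ((11−1)/6)² = 2.778
te_D = (9 + 4·14 + 31)/6 = 96/6 = 16; σ²_D = ((31−9)/6)² = 13.444
te_E = (6 + 4·7 + 8)/6 = 42/6 = 7; σ²_E = ((8−6)/6)² = 0.111
te_F = (2 + 4·7 + 18)/6 = 48/6 = 8; σ²_F = ((18−2)/6)² = 7.111

Forward pass:
ES_A = 0; EF_A = 9
ES_B = 9; EF_B = 9+8 = 17
ES_C = 9; EF_C = 9+4 = 13
ES_D = max(EF_B=17, EF_C=13) = 17; EF_D = 17+16 = 33
ES_E = max(EF_B=17, EF_C=13) = 17; EF_E = 17+7 = 24
ES_F = max(EF_D=33, EF_E=24) = 33; EF_F = 33+8 = 41
Expected project duration μ = 41 weeks. Critical path: A → B → D → F.

Variance along critical path = 0.111 + 4.000 + 13.444 + 7.111 = 24.667; σ = √24.667 = 4.967 weeks.
Z = (34 − 41) / 4.967 = -1.409
P(T ≤ 34) = Φ(-1.409) ≈ 0.079

0.079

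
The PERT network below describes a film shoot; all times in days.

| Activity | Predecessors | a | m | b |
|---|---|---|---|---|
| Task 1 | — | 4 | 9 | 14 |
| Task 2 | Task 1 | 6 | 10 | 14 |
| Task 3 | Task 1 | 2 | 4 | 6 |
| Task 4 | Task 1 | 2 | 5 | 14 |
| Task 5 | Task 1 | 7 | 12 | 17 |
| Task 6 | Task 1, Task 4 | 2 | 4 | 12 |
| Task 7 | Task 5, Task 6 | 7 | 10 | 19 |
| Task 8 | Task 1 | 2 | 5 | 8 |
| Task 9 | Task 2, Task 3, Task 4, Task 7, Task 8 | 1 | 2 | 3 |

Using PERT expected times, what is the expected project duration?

34 days

te_Task 1 = (4 + 4·9 + 14)/6 = 54/6 = 9
te_Task 2 = (6 + 4·10 + 14)/6 = 60/6 = 10
te_Task 3 = (2 + 4·4 + 6)/6 = 24/6 = 4
te_Task 4 = (2 + 4·5 + 14)/6 = 36/6 = 6
te_Task 5 = (7 + 4·12 + 17)/6 = 72/6 = 12
te_Task 6 = (2 + 4·4 + 12)/6 = 30/6 = 5
te_Task 7 = (7 + 4·10 + 19)/6 = 66/6 = 11
te_Task 8 = (2 + 4·5 + 8)/6 = 30/6 = 5
te_Task 9 = (1 + 4·2 + 3)/6 = 12/6 = 2

Forward pass:
ES_Task 1 = 0; EF_Task 1 = 9
ES_Task 2 = 9; EF_Task 2 = 9+10 = 19
ES_Task 3 = 9; EF_Task 3 = 9+4 = 13
ES_Task 4 = 9; EF_Task 4 = 9+6 = 15
ES_Task 5 = 9; EF_Task 5 = 9+12 = 21
ES_Task 6 = max(EF_Task 1=9, EF_Task 4=15) = 15; EF_Task 6 = 15+5 = 20
ES_Task 7 = max(EF_Task 5=21, EF_Task 6=20) = 21; EF_Task 7 = 21+11 = 32
ES_Task 8 = 9; EF_Task 8 = 9+5 = 14
ES_Task 9 = max(EF_Task 2=19, EF_Task 3=13, EF_Task 4=15, EF_Task 7=32, EF_Task 8=14) = 32; EF_Task 9 = 32+2 = 34
Expected project duration μ = 34 days. Critical path: Task 1 → Task 5 → Task 7 → Task 9.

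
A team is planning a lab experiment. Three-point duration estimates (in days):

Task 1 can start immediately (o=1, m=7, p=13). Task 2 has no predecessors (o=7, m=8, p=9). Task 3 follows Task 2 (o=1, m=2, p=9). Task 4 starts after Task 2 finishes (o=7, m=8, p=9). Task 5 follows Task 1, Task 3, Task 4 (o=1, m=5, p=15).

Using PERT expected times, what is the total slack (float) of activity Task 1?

9 days

te_Task 1 = (1 + 4·7 + 13)/6 = 42/6 = 7
te_Task 2 = (7 + 4·8 + 9)/6 = 48/6 = 8
te_Task 3 = (1 + 4·2 + 9)/6 = 18/6 = 3
te_Task 4 = (7 + 4·8 + 9)/6 = 48/6 = 8
te_Task 5 = (1 + 4·5 + 15)/6 = 36/6 = 6

Forward pass:
ES_Task 1 = 0; EF_Task 1 = 7
ES_Task 2 = 0; EF_Task 2 = 8
ES_Task 3 = 8; EF_Task 3 = 8+3 = 11
ES_Task 4 = 8; EF_Task 4 = 8+8 = 16
ES_Task 5 = max(EF_Task 1=7, EF_Task 3=11, EF_Task 4=16) = 16; EF_Task 5 = 16+6 = 22
Expected project duration μ = 22 days. Critical path: Task 2 → Task 4 → Task 5.

Backward pass:
LF_Task 5 = 22; LS_Task 5 = 22−6 = 16
LF_Task 4 = LS_Task 5 = 16; LS_Task 4 = 16−8 = 8
LF_Task 3 = LS_Task 5 = 16; LS_Task 3 = 16−3 = 13
LF_Task 2 = min(LS_Task 3=13, LS_Task 4=8) = 8; LS_Task 2 = 8−8 = 0
LF_Task 1 = LS_Task 5 = 16; LS_Task 1 = 16−7 = 9
Slack_Task 1 = LS_Task 1 − ES_Task 1 = 9 − 0 = 9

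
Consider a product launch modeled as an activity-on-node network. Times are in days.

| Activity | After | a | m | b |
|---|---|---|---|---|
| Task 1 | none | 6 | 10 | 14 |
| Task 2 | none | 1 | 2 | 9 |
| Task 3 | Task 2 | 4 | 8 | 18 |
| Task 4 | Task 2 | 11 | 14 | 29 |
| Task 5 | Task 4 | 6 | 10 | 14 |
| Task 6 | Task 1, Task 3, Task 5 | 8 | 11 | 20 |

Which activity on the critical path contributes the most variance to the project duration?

te_Task 1 = (6 + 4·10 + 14)/6 = 60/6 = 10; σ²_Task 1 = ((14−6)/6)² = 1.778
te_Task 2 = (1 + 4·2 + 9)/6 = 18/6 = 3; σ²_Task 2 = ((9−1)/6)² = 1.778
te_Task 3 = (4 + 4·8 + 18)/6 = 54/6 = 9; σ²_Task 3 = ((18−4)/6)² = 5.444
te_Task 4 = (11 + 4·14 + 29)/6 = 96/6 = 16; σ²_Task 4 = ((29−11)/6)² = 9.000
te_Task 5 = (6 + 4·10 + 14)/6 = 60/6 = 10; σ²_Task 5 = ((14−6)/6)² = 1.778
te_Task 6 = (8 + 4·11 + 20)/6 = 72/6 = 12; σ²_Task 6 = ((20−8)/6)² = 4.000

Forward pass:
ES_Task 1 = 0; EF_Task 1 = 10
ES_Task 2 = 0; EF_Task 2 = 3
ES_Task 3 = 3; EF_Task 3 = 3+9 = 12
ES_Task 4 = 3; EF_Task 4 = 3+16 = 19
ES_Task 5 = 19; EF_Task 5 = 19+10 = 29
ES_Task 6 = max(EF_Task 1=10, EF_Task 3=12, EF_Task 5=29) = 29; EF_Task 6 = 29+12 = 41
Expected project duration μ = 41 days. Critical path: Task 2 → Task 4 → Task 5 → Task 6.

Variances on critical path: σ²_Task 2=1.778, σ²_Task 4=9.000, σ²_Task 5=1.778, σ²_Task 6=4.000.
Largest is σ²_Task 4 = 9.000.

Task 4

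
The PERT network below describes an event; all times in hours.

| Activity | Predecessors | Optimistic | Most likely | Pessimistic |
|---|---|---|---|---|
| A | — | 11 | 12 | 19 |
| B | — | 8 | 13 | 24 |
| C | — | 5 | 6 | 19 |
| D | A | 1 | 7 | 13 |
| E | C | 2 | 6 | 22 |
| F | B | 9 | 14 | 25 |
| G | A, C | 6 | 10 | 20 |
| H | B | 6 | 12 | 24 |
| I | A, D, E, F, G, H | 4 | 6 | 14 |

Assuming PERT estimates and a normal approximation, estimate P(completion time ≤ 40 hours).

te_A = (11 + 4·12 + 19)/6 = 78/6 = 13; σ²_A = ((19−11)/6)² = 1.778
te_B = (8 + 4·13 + 24)/6 = 84/6 = 14; σ²_B = ((24−8)/6)² = 7.111
te_C = (5 + 4·6 + 19)/6 = 48/6 = 8; σ²_C = ((19−5)/6)² = 5.444
te_D = (1 + 4·7 + 13)/6 = 42/6 = 7; σ²_D = ((13−1)/6)² = 4.000
te_E = (2 + 4·6 + 22)/6 = 48/6 = 8; σ²_E = ((22−2)/6)² = 11.111
te_F = (9 + 4·14 + 25)/6 = 90/6 = 15; σ²_F = ((25−9)/6)² = 7.111
te_G = (6 + 4·10 + 20)/6 = 66/6 = 11; σ²_G = ((20−6)/6)² = 5.444
te_H = (6 + 4·12 + 24)/6 = 78/6 = 13; σ²_H = ((24−6)/6)² = 9.000
te_I = (4 + 4·6 + 14)/6 = 42/6 = 7; σ²_I = ((14−4)/6)² = 2.778

Forward pass:
ES_A = 0; EF_A = 13
ES_B = 0; EF_B = 14
ES_C = 0; EF_C = 8
ES_D = 13; EF_D = 13+7 = 20
ES_E = 8; EF_E = 8+8 = 16
ES_F = 14; EF_F = 14+15 = 29
ES_G = max(EF_A=13, EF_C=8) = 13; EF_G = 13+11 = 24
ES_H = 14; EF_H = 14+13 = 27
ES_I = max(EF_A=13, EF_D=20, EF_E=16, EF_F=29, EF_G=24, EF_H=27) = 29; EF_I = 29+7 = 36
Expected project duration μ = 36 hours. Critical path: B → F → I.

Variance along critical path = 7.111 + 7.111 + 2.778 = 17.000; σ = √17.000 = 4.123 hours.
Z = (40 − 36) / 4.123 = 0.970
P(T ≤ 40) = Φ(0.970) ≈ 0.834

0.834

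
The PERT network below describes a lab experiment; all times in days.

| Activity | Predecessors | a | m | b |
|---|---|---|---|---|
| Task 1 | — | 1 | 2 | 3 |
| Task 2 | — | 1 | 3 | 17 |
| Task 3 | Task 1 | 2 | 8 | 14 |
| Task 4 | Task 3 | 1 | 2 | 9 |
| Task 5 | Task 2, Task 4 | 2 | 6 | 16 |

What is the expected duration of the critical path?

20 days

te_Task 1 = (1 + 4·2 + 3)/6 = 12/6 = 2
te_Task 2 = (1 + 4·3 + 17)/6 = 30/6 = 5
te_Task 3 = (2 + 4·8 + 14)/6 = 48/6 = 8
te_Task 4 = (1 + 4·2 + 9)/6 = 18/6 = 3
te_Task 5 = (2 + 4·6 + 16)/6 = 42/6 = 7

Forward pass:
ES_Task 1 = 0; EF_Task 1 = 2
ES_Task 2 = 0; EF_Task 2 = 5
ES_Task 3 = 2; EF_Task 3 = 2+8 = 10
ES_Task 4 = 10; EF_Task 4 = 10+3 = 13
ES_Task 5 = max(EF_Task 2=5, EF_Task 4=13) = 13; EF_Task 5 = 13+7 = 20
Expected project duration μ = 20 days. Critical path: Task 1 → Task 3 → Task 4 → Task 5.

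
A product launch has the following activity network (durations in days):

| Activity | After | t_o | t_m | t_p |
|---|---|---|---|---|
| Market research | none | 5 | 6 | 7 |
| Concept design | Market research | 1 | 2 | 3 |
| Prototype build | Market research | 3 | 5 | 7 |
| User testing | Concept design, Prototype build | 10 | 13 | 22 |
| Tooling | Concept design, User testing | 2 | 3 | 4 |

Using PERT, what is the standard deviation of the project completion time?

2.16 days

te_Market research = (5 + 4·6 + 7)/6 = 36/6 = 6; σ²_Market research = ((7−5)/6)² = 0.111
te_Concept design = (1 + 4·2 + 3)/6 = 12/6 = 2; σ²_Concept design = ((3−1)/6)² = 0.111
te_Prototype build = (3 + 4·5 + 7)/6 = 30/6 = 5; σ²_Prototype build = ((7−3)/6)² = 0.444
te_User testing = (10 + 4·13 + 22)/6 = 84/6 = 14; σ²_User testing = ((22−10)/6)² = 4.000
te_Tooling = (2 + 4·3 + 4)/6 = 18/6 = 3; σ²_Tooling = ((4−2)/6)² = 0.111

Forward pass:
ES_Market research = 0; EF_Market research = 6
ES_Concept design = 6; EF_Concept design = 6+2 = 8
ES_Prototype build = 6; EF_Prototype build = 6+5 = 11
ES_User testing = max(EF_Concept design=8, EF_Prototype build=11) = 11; EF_User testing = 11+14 = 25
ES_Tooling = max(EF_Concept design=8, EF_User testing=25) = 25; EF_Tooling = 25+3 = 28
Expected project duration μ = 28 days. Critical path: Market research → Prototype build → User testing → Tooling.

Variance along critical path = 0.111 + 0.444 + 4.000 + 0.111 = 4.667
σ = √4.667 = 2.160 days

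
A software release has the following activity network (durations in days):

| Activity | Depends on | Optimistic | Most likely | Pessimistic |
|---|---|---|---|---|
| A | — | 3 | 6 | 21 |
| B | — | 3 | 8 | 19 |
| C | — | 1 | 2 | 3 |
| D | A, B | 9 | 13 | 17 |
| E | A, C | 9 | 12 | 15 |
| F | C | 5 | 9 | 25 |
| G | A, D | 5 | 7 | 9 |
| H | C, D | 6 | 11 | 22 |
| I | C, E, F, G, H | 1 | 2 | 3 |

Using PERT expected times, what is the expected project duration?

te_A = (3 + 4·6 + 21)/6 = 48/6 = 8
te_B = (3 + 4·8 + 19)/6 = 54/6 = 9
te_C = (1 + 4·2 + 3)/6 = 12/6 = 2
te_D = (9 + 4·13 + 17)/6 = 78/6 = 13
te_E = (9 + 4·12 + 15)/6 = 72/6 = 12
te_F = (5 + 4·9 + 25)/6 = 66/6 = 11
te_G = (5 + 4·7 + 9)/6 = 42/6 = 7
te_H = (6 + 4·11 + 22)/6 = 72/6 = 12
te_I = (1 + 4·2 + 3)/6 = 12/6 = 2

Forward pass:
ES_A = 0; EF_A = 8
ES_B = 0; EF_B = 9
ES_C = 0; EF_C = 2
ES_D = max(EF_A=8, EF_B=9) = 9; EF_D = 9+13 = 22
ES_E = max(EF_A=8, EF_C=2) = 8; EF_E = 8+12 = 20
ES_F = 2; EF_F = 2+11 = 13
ES_G = max(EF_A=8, EF_D=22) = 22; EF_G = 22+7 = 29
ES_H = max(EF_C=2, EF_D=22) = 22; EF_H = 22+12 = 34
ES_I = max(EF_C=2, EF_E=20, EF_F=13, EF_G=29, EF_H=34) = 34; EF_I = 34+2 = 36
Expected project duration μ = 36 days. Critical path: B → D → H → I.

36 days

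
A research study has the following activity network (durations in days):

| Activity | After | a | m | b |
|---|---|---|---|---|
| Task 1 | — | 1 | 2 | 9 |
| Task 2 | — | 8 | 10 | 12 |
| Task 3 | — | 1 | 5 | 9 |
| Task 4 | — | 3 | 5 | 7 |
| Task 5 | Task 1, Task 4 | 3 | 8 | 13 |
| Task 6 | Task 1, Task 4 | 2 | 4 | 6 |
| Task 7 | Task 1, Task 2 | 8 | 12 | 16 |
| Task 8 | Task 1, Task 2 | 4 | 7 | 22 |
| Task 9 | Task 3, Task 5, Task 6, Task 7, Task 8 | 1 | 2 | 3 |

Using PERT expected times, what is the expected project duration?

te_Task 1 = (1 + 4·2 + 9)/6 = 18/6 = 3
te_Task 2 = (8 + 4·10 + 12)/6 = 60/6 = 10
te_Task 3 = (1 + 4·5 + 9)/6 = 30/6 = 5
te_Task 4 = (3 + 4·5 + 7)/6 = 30/6 = 5
te_Task 5 = (3 + 4·8 + 13)/6 = 48/6 = 8
te_Task 6 = (2 + 4·4 + 6)/6 = 24/6 = 4
te_Task 7 = (8 + 4·12 + 16)/6 = 72/6 = 12
te_Task 8 = (4 + 4·7 + 22)/6 = 54/6 = 9
te_Task 9 = (1 + 4·2 + 3)/6 = 12/6 = 2

Forward pass:
ES_Task 1 = 0; EF_Task 1 = 3
ES_Task 2 = 0; EF_Task 2 = 10
ES_Task 3 = 0; EF_Task 3 = 5
ES_Task 4 = 0; EF_Task 4 = 5
ES_Task 5 = max(EF_Task 1=3, EF_Task 4=5) = 5; EF_Task 5 = 5+8 = 13
ES_Task 6 = max(EF_Task 1=3, EF_Task 4=5) = 5; EF_Task 6 = 5+4 = 9
ES_Task 7 = max(EF_Task 1=3, EF_Task 2=10) = 10; EF_Task 7 = 10+12 = 22
ES_Task 8 = max(EF_Task 1=3, EF_Task 2=10) = 10; EF_Task 8 = 10+9 = 19
ES_Task 9 = max(EF_Task 3=5, EF_Task 5=13, EF_Task 6=9, EF_Task 7=22, EF_Task 8=19) = 22; EF_Task 9 = 22+2 = 24
Expected project duration μ = 24 days. Critical path: Task 2 → Task 7 → Task 9.

24 days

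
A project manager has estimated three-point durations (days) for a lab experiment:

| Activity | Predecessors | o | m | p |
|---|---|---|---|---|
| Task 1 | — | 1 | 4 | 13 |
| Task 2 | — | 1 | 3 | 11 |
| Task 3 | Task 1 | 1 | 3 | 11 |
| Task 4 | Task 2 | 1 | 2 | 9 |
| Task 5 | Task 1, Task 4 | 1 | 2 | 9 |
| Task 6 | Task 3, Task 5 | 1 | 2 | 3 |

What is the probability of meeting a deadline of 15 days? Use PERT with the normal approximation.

0.881

te_Task 1 = (1 + 4·4 + 13)/6 = 30/6 = 5; σ²_Task 1 = ((13−1)/6)² = 4.000
te_Task 2 = (1 + 4·3 + 11)/6 = 24/6 = 4; σ²_Task 2 = ((11−1)/6)² = 2.778
te_Task 3 = (1 + 4·3 + 11)/6 = 24/6 = 4; σ²_Task 3 = ((11−1)/6)² = 2.778
te_Task 4 = (1 + 4·2 + 9)/6 = 18/6 = 3; σ²_Task 4 = ((9−1)/6)² = 1.778
te_Task 5 = (1 + 4·2 + 9)/6 = 18/6 = 3; σ²_Task 5 = ((9−1)/6)² = 1.778
te_Task 6 = (1 + 4·2 + 3)/6 = 12/6 = 2; σ²_Task 6 = ((3−1)/6)² = 0.111

Forward pass:
ES_Task 1 = 0; EF_Task 1 = 5
ES_Task 2 = 0; EF_Task 2 = 4
ES_Task 3 = 5; EF_Task 3 = 5+4 = 9
ES_Task 4 = 4; EF_Task 4 = 4+3 = 7
ES_Task 5 = max(EF_Task 1=5, EF_Task 4=7) = 7; EF_Task 5 = 7+3 = 10
ES_Task 6 = max(EF_Task 3=9, EF_Task 5=10) = 10; EF_Task 6 = 10+2 = 12
Expected project duration μ = 12 days. Critical path: Task 2 → Task 4 → Task 5 → Task 6.

Variance along critical path = 2.778 + 1.778 + 1.778 + 0.111 = 6.444; σ = √6.444 = 2.539 days.
Z = (15 − 12) / 2.539 = 1.182
P(T ≤ 15) = Φ(1.182) ≈ 0.881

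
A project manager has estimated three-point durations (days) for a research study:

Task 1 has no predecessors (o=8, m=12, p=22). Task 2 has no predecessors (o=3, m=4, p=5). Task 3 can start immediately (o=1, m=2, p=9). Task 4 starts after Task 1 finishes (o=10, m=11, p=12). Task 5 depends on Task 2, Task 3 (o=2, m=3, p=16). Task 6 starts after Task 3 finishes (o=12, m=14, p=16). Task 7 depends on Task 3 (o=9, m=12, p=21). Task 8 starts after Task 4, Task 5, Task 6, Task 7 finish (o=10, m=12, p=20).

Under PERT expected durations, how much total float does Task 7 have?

te_Task 1 = (8 + 4·12 + 22)/6 = 78/6 = 13
te_Task 2 = (3 + 4·4 + 5)/6 = 24/6 = 4
te_Task 3 = (1 + 4·2 + 9)/6 = 18/6 = 3
te_Task 4 = (10 + 4·11 + 12)/6 = 66/6 = 11
te_Task 5 = (2 + 4·3 + 16)/6 = 30/6 = 5
te_Task 6 = (12 + 4·14 + 16)/6 = 84/6 = 14
te_Task 7 = (9 + 4·12 + 21)/6 = 78/6 = 13
te_Task 8 = (10 + 4·12 + 20)/6 = 78/6 = 13

Forward pass:
ES_Task 1 = 0; EF_Task 1 = 13
ES_Task 2 = 0; EF_Task 2 = 4
ES_Task 3 = 0; EF_Task 3 = 3
ES_Task 4 = 13; EF_Task 4 = 13+11 = 24
ES_Task 5 = max(EF_Task 2=4, EF_Task 3=3) = 4; EF_Task 5 = 4+5 = 9
ES_Task 6 = 3; EF_Task 6 = 3+14 = 17
ES_Task 7 = 3; EF_Task 7 = 3+13 = 16
ES_Task 8 = max(EF_Task 4=24, EF_Task 5=9, EF_Task 6=17, EF_Task 7=16) = 24; EF_Task 8 = 24+13 = 37
Expected project duration μ = 37 days. Critical path: Task 1 → Task 4 → Task 8.

Backward pass:
LF_Task 8 = 37; LS_Task 8 = 37−13 = 24
LF_Task 7 = LS_Task 8 = 24; LS_Task 7 = 24−13 = 11
LF_Task 6 = LS_Task 8 = 24; LS_Task 6 = 24−14 = 10
LF_Task 5 = LS_Task 8 = 24; LS_Task 5 = 24−5 = 19
LF_Task 4 = LS_Task 8 = 24; LS_Task 4 = 24−11 = 13
LF_Task 3 = min(LS_Task 5=19, LS_Task 6=10, LS_Task 7=11) = 10; LS_Task 3 = 10−3 = 7
LF_Task 2 = LS_Task 5 = 19; LS_Task 2 = 19−4 = 15
LF_Task 1 = LS_Task 4 = 13; LS_Task 1 = 13−13 = 0
Slack_Task 7 = LS_Task 7 − ES_Task 7 = 11 − 3 = 8

8 days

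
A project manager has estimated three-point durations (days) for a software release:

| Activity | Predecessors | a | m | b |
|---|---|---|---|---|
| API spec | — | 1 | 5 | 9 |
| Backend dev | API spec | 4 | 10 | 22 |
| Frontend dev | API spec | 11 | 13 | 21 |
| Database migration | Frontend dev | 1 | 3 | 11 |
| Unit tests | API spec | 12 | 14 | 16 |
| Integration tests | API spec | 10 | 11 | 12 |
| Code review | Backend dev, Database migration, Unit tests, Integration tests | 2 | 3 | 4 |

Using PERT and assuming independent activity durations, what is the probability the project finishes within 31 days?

te_API spec = (1 + 4·5 + 9)/6 = 30/6 = 5; σ²_API spec = ((9−1)/6)² = 1.778
te_Backend dev = (4 + 4·10 + 22)/6 = 66/6 = 11; σ²_Backend dev = ((22−4)/6)² = 9.000
te_Frontend dev = (11 + 4·13 + 21)/6 = 84/6 = 14; σ²_Frontend dev = ((21−11)/6)² = 2.778
te_Database migration = (1 + 4·3 + 11)/6 = 24/6 = 4; σ²_Database migration = ((11−1)/6)² = 2.778
te_Unit tests = (12 + 4·14 + 16)/6 = 84/6 = 14; σ²_Unit tests = ((16−12)/6)² = 0.444
te_Integration tests = (10 + 4·11 + 12)/6 = 66/6 = 11; σ²_Integration tests = ((12−10)/6)² = 0.111
te_Code review = (2 + 4·3 + 4)/6 = 18/6 = 3; σ²_Code review = ((4−2)/6)² = 0.111

Forward pass:
ES_API spec = 0; EF_API spec = 5
ES_Backend dev = 5; EF_Backend dev = 5+11 = 16
ES_Frontend dev = 5; EF_Frontend dev = 5+14 = 19
ES_Database migration = 19; EF_Database migration = 19+4 = 23
ES_Unit tests = 5; EF_Unit tests = 5+14 = 19
ES_Integration tests = 5; EF_Integration tests = 5+11 = 16
ES_Code review = max(EF_Backend dev=16, EF_Database migration=23, EF_Unit tests=19, EF_Integration tests=16) = 23; EF_Code review = 23+3 = 26
Expected project duration μ = 26 days. Critical path: API spec → Frontend dev → Database migration → Code review.

Variance along critical path = 1.778 + 2.778 + 2.778 + 0.111 = 7.444; σ = √7.444 = 2.728 days.
Z = (31 − 26) / 2.728 = 1.833
P(T ≤ 31) = Φ(1.833) ≈ 0.967

0.967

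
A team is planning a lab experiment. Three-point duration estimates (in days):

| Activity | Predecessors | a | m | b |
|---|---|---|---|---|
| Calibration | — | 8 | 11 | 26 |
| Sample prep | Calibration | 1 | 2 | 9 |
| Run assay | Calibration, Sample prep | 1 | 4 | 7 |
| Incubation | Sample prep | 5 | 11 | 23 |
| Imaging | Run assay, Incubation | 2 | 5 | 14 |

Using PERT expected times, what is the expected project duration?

34 days

te_Calibration = (8 + 4·11 + 26)/6 = 78/6 = 13
te_Sample prep = (1 + 4·2 + 9)/6 = 18/6 = 3
te_Run assay = (1 + 4·4 + 7)/6 = 24/6 = 4
te_Incubation = (5 + 4·11 + 23)/6 = 72/6 = 12
te_Imaging = (2 + 4·5 + 14)/6 = 36/6 = 6

Forward pass:
ES_Calibration = 0; EF_Calibration = 13
ES_Sample prep = 13; EF_Sample prep = 13+3 = 16
ES_Run assay = max(EF_Calibration=13, EF_Sample prep=16) = 16; EF_Run assay = 16+4 = 20
ES_Incubation = 16; EF_Incubation = 16+12 = 28
ES_Imaging = max(EF_Run assay=20, EF_Incubation=28) = 28; EF_Imaging = 28+6 = 34
Expected project duration μ = 34 days. Critical path: Calibration → Sample prep → Incubation → Imaging.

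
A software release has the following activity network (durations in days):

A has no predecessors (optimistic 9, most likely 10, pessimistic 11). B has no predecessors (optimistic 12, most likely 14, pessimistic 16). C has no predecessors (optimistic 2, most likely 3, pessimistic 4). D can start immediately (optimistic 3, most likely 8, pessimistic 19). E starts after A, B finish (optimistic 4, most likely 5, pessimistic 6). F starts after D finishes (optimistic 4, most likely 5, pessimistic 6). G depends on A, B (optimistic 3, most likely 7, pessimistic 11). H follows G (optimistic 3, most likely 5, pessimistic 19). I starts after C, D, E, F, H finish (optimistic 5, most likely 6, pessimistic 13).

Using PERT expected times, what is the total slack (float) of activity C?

te_A = (9 + 4·10 + 11)/6 = 60/6 = 10
te_B = (12 + 4·14 + 16)/6 = 84/6 = 14
te_C = (2 + 4·3 + 4)/6 = 18/6 = 3
te_D = (3 + 4·8 + 19)/6 = 54/6 = 9
te_E = (4 + 4·5 + 6)/6 = 30/6 = 5
te_F = (4 + 4·5 + 6)/6 = 30/6 = 5
te_G = (3 + 4·7 + 11)/6 = 42/6 = 7
te_H = (3 + 4·5 + 19)/6 = 42/6 = 7
te_I = (5 + 4·6 + 13)/6 = 42/6 = 7

Forward pass:
ES_A = 0; EF_A = 10
ES_B = 0; EF_B = 14
ES_C = 0; EF_C = 3
ES_D = 0; EF_D = 9
ES_E = max(EF_A=10, EF_B=14) = 14; EF_E = 14+5 = 19
ES_F = 9; EF_F = 9+5 = 14
ES_G = max(EF_A=10, EF_B=14) = 14; EF_G = 14+7 = 21
ES_H = 21; EF_H = 21+7 = 28
ES_I = max(EF_C=3, EF_D=9, EF_E=19, EF_F=14, EF_H=28) = 28; EF_I = 28+7 = 35
Expected project duration μ = 35 days. Critical path: B → G → H → I.

Backward pass:
LF_I = 35; LS_I = 35−7 = 28
LF_H = LS_I = 28; LS_H = 28−7 = 21
LF_G = LS_H = 21; LS_G = 21−7 = 14
LF_F = LS_I = 28; LS_F = 28−5 = 23
LF_E = LS_I = 28; LS_E = 28−5 = 23
LF_D = min(LS_F=23, LS_I=28) = 23; LS_D = 23−9 = 14
LF_C = LS_I = 28; LS_C = 28−3 = 25
LF_B = min(LS_E=23, LS_G=14) = 14; LS_B = 14−14 = 0
LF_A = min(LS_E=23, LS_G=14) = 14; LS_A = 14−10 = 4
Slack_C = LS_C − ES_C = 25 − 0 = 25

25 days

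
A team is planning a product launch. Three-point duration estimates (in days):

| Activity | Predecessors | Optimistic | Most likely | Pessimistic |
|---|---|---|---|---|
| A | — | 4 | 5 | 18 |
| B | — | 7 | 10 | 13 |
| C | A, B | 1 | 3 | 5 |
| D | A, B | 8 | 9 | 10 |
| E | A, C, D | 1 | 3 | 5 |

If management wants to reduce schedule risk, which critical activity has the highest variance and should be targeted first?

B

te_A = (4 + 4·5 + 18)/6 = 42/6 = 7; σ²_A = ((18−4)/6)² = 5.444
te_B = (7 + 4·10 + 13)/6 = 60/6 = 10; σ²_B = ((13−7)/6)² = 1.000
te_C = (1 + 4·3 + 5)/6 = 18/6 = 3; σ²_C = ((5−1)/6)² = 0.444
te_D = (8 + 4·9 + 10)/6 = 54/6 = 9; σ²_D = ((10−8)/6)² = 0.111
te_E = (1 + 4·3 + 5)/6 = 18/6 = 3; σ²_E = ((5−1)/6)² = 0.444

Forward pass:
ES_A = 0; EF_A = 7
ES_B = 0; EF_B = 10
ES_C = max(EF_A=7, EF_B=10) = 10; EF_C = 10+3 = 13
ES_D = max(EF_A=7, EF_B=10) = 10; EF_D = 10+9 = 19
ES_E = max(EF_A=7, EF_C=13, EF_D=19) = 19; EF_E = 19+3 = 22
Expected project duration μ = 22 days. Critical path: B → D → E.

Variances on critical path: σ²_B=1.000, σ²_D=0.111, σ²_E=0.444.
Largest is σ²_B = 1.000.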